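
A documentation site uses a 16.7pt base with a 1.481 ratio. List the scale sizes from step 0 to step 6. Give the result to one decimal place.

Step 0: 16.7pt
Step 1: 16.7 × 1.481 = 24.7
Step 2: 16.7 × 1.481² = 36.6
Step 3: 16.7 × 1.481³ = 54.2
Step 4: 16.7 × 1.481⁴ = 80.3
Step 5: 16.7 × 1.481⁵ = 119.0
Step 6: 16.7 × 1.481⁶ = 176.2

16.7pt, 24.7pt, 36.6pt, 54.2pt, 80.3pt, 119.0pt, 176.2pt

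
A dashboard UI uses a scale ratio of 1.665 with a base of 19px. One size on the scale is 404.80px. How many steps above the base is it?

1.665ⁿ = 404.80 / 19 = 21.3053
n = ln(21.3053) / ln(1.665) = 3.0590 / 0.5098 ≈ 6.00

6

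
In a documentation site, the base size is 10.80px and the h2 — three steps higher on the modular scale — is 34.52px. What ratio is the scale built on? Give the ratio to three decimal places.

The ratio satisfies 10.80 × r³ = 34.52, so r = (34.52 / 10.80)^(1/3).
r = 3.1963^(1/3) ≈ 1.4730

1.473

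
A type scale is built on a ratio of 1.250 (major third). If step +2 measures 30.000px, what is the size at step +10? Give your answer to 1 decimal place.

30.000 × 1.250⁸ = 30.000 × 5.96046 ≈ 178.814

178.8px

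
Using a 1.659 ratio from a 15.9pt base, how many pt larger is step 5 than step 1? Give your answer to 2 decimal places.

Step 1: 15.9 × 1.659 = 26.3781pt
Step 5: 15.9 × 1.659⁵ = 199.8154pt
Difference: 199.8154 − 26.3781 = 173.4373pt

173.44pt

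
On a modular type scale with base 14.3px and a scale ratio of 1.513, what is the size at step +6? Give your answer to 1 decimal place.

171.5px

14.3 × 1.513⁶ = 14.3 × 11.99592 ≈ 171.54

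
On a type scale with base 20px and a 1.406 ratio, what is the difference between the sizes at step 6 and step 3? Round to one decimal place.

Step 3: 20.0 × 1.406³ = 55.589px
Step 6: 20.0 × 1.406⁶ = 154.505px
Difference: 154.505 − 55.589 = 98.916px

98.9px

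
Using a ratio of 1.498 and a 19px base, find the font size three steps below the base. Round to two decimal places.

5.65px

19.0 ÷ 1.498³ = 19.0 ÷ 3.36152 ≈ 5.65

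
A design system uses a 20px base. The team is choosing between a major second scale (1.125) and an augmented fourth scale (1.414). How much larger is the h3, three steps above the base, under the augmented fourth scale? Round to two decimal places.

Major second: 20.0 × 1.125³ = 28.4766px
Augmented fourth: 20.0 × 1.414³ = 56.5429px
Difference: 56.5429 − 28.4766 = 28.0663px

28.07px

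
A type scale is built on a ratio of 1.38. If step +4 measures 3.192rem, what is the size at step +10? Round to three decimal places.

22.046rem

3.192 × 1.38⁶ = 3.192 × 6.90676 ≈ 22.046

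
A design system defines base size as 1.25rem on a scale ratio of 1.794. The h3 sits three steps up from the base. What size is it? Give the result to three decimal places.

Each step on a modular scale multiplies by the ratio, so the size n steps from the base is base × ratioⁿ.
1.25 × 1.794³ = 1.25 × 5.77387 ≈ 7.217

7.217rem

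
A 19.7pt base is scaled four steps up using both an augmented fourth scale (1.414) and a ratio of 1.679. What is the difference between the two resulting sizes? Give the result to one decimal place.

77.8pt

Augmented fourth: 19.7 × 1.414⁴ = 78.752pt
At 1.679: 19.7 × 1.679⁴ = 156.556pt
Difference: 156.556 − 78.752 = 77.804pt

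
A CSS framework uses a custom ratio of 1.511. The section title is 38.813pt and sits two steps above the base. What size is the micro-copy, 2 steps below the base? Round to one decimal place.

38.813 ÷ 1.511⁴ = 38.813 ÷ 5.21264 ≈ 7.446

7.4pt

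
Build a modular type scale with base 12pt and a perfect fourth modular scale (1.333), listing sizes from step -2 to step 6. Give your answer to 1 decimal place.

6.8pt, 9.0pt, 12.0pt, 16.0pt, 21.3pt, 28.4pt, 37.9pt, 50.5pt, 67.3pt

Step -2: 12.0 ÷ 1.333² = 6.8
Step -1: 12.0 ÷ 1.333 = 9.0
Step 0: 12pt
Step 1: 12.0 × 1.333 = 16.0
Step 2: 12.0 × 1.333² = 21.3
Step 3: 12.0 × 1.333³ = 28.4
Step 4: 12.0 × 1.333⁴ = 37.9
Step 5: 12.0 × 1.333⁵ = 50.5
Step 6: 12.0 × 1.333⁶ = 67.3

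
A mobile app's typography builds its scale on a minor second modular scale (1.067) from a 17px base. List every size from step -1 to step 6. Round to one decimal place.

Step -1: 17.0 ÷ 1.067 = 15.9
Step 0: 17px
Step 1: 17.0 × 1.067 = 18.1
Step 2: 17.0 × 1.067² = 19.4
Step 3: 17.0 × 1.067³ = 20.7
Step 4: 17.0 × 1.067⁴ = 22.0
Step 5: 17.0 × 1.067⁵ = 23.5
Step 6: 17.0 × 1.067⁶ = 25.1

15.9px, 17.0px, 18.1px, 19.4px, 20.7px, 22.0px, 23.5px, 25.1px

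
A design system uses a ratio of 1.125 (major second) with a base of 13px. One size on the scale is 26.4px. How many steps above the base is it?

1.125ⁿ = 26.4 / 13 = 2.0308
n = ln(2.0308) / ln(1.125) = 0.7084 / 0.1178 ≈ 6.01

6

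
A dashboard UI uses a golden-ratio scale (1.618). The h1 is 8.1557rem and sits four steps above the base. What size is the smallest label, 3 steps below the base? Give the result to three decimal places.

0.281rem

The gap is -3 − (4) = -7 steps, so the factor is 1.618^-7.
8.1557 ÷ 1.618⁷ = 8.1557 ÷ 29.03017 ≈ 0.281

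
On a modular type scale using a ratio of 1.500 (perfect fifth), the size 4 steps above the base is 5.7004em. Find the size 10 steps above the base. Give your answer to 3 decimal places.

Moving from step +4 to step +10 is 6 steps up, so multiply by r⁶.
5.7004 × 1.500⁶ = 5.7004 × 11.39062 ≈ 64.931

64.931em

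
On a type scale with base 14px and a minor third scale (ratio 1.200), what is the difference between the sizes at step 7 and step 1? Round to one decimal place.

Step 1: 14.0 × 1.200 = 16.800px
Step 7: 14.0 × 1.200⁷ = 50.165px
Difference: 50.165 − 16.800 = 33.365px

33.4px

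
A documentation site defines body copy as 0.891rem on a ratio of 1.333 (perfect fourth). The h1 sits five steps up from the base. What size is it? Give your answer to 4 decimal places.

3.7500rem

0.891 × 1.333⁵ = 0.891 × 4.20873 ≈ 3.7500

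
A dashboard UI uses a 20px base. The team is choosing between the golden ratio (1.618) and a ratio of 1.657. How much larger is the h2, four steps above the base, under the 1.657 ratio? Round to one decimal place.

Golden ratio: 20.0 × 1.618⁴ = 137.071px
At 1.657: 20.0 × 1.657⁴ = 150.772px
Difference: 150.772 − 137.071 = 13.701px

13.7px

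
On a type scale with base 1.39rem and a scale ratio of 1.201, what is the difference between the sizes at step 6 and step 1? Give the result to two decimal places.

Step 1: 1.39 × 1.201 = 1.6694rem
Step 6: 1.39 × 1.201⁶ = 4.1713rem
Difference: 4.1713 − 1.6694 = 2.5019rem

2.50rem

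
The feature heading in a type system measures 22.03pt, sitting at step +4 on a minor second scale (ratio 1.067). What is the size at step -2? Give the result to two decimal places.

14.93pt

Moving from step +4 to step -2 is 6 steps down, so divide by r⁶.
22.03 ÷ 1.067⁶ = 22.03 ÷ 1.47566 ≈ 14.929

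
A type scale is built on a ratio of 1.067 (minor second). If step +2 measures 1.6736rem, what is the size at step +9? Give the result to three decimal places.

2.635rem

1.6736 × 1.067⁷ = 1.6736 × 1.57453 ≈ 2.635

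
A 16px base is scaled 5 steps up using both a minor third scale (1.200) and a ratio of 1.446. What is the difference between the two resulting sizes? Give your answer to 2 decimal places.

Minor third: 16.0 × 1.200⁵ = 39.8131px
At 1.446: 16.0 × 1.446⁵ = 101.1490px
Difference: 101.1490 − 39.8131 = 61.3359px

61.34px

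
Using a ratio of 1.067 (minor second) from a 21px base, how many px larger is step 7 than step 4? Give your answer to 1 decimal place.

5.8px

Step 4: 21.0 × 1.067⁴ = 27.219px
Step 7: 21.0 × 1.067⁷ = 33.065px
Difference: 33.065 − 27.219 = 5.846px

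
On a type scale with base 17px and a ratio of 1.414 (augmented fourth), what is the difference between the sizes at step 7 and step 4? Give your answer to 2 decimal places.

Step 4: 17.0 × 1.414⁴ = 67.9589px
Step 7: 17.0 × 1.414⁷ = 192.1298px
Difference: 192.1298 − 67.9589 = 124.1709px

124.17px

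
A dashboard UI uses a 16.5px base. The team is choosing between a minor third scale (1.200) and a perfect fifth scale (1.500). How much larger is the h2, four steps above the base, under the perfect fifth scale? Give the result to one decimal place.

Minor third: 16.5 × 1.200⁴ = 34.214px
Perfect fifth: 16.5 × 1.500⁴ = 83.531px
Difference: 83.531 − 34.214 = 49.317px

49.3px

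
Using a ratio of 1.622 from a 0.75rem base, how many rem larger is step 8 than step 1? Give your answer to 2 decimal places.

Step 1: 0.75 × 1.622 = 1.2165rem
Step 8: 0.75 × 1.622⁸ = 35.9309rem
Difference: 35.9309 − 1.2165 = 34.7144rem

34.71rem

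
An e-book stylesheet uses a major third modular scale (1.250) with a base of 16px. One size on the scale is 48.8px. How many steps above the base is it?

5

1.250ⁿ = 48.8 / 16 = 3.0500
n = ln(3.0500) / ln(1.250) = 1.1151 / 0.2231 ≈ 5.00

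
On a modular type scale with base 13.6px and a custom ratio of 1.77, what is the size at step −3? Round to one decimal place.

2.5px

Every step multiplies by the scale ratio.
13.6 ÷ 1.77³ = 13.6 ÷ 5.54523 ≈ 2.45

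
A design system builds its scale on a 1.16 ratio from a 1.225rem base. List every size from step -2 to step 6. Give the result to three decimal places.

Step -2: 1.225 ÷ 1.16² = 0.910
Step -1: 1.225 ÷ 1.16 = 1.056
Step 0: 1.225rem
Step 1: 1.225 × 1.16 = 1.421
Step 2: 1.225 × 1.16² = 1.648
Step 3: 1.225 × 1.16³ = 1.912
Step 4: 1.225 × 1.16⁴ = 2.218
Step 5: 1.225 × 1.16⁵ = 2.573
Step 6: 1.225 × 1.16⁶ = 2.985

0.910rem, 1.056rem, 1.225rem, 1.421rem, 1.648rem, 1.912rem, 2.218rem, 2.573rem, 2.985rem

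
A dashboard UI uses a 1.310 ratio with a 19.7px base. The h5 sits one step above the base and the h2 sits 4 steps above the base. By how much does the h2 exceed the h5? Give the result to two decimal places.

32.21px

Step 1: 19.7 × 1.310 = 25.8070px
Step 4: 19.7 × 1.310⁴ = 58.0165px
Difference: 58.0165 − 25.8070 = 32.2095px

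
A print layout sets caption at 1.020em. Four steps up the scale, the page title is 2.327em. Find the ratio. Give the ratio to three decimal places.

1.229

The ratio satisfies 1.020 × r⁴ = 2.327, so r = (2.327 / 1.020)^(1/4).
r = 2.2814^(1/4) ≈ 1.2290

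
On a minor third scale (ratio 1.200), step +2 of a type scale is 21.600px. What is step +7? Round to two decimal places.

Moving from step +2 to step +7 is 5 steps up, so multiply by r⁵.
21.600 × 1.200⁵ = 21.600 × 2.48832 ≈ 53.748

53.75px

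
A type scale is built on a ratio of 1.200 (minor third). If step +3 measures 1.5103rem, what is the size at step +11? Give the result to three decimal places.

1.5103 × 1.200⁸ = 1.5103 × 4.29982 ≈ 6.494

6.494rem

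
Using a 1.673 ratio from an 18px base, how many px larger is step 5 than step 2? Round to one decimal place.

Step 2: 18.0 × 1.673² = 50.381px
Step 5: 18.0 × 1.673⁵ = 235.913px
Difference: 235.913 − 50.381 = 185.532px

185.5px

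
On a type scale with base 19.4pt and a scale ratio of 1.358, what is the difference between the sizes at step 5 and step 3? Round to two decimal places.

Step 3: 19.4 × 1.358³ = 48.5849pt
Step 5: 19.4 × 1.358⁵ = 89.5985pt
Difference: 89.5985 − 48.5849 = 41.0136pt

41.01pt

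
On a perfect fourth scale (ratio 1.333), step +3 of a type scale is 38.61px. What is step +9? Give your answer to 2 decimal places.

Moving from step +3 to step +9 is 6 steps up, so multiply by r⁶.
38.61 × 1.333⁶ = 38.61 × 5.61023 ≈ 216.611

216.61px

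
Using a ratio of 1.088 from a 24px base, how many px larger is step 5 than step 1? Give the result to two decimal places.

Step 1: 24.0 × 1.088 = 26.1120px
Step 5: 24.0 × 1.088⁵ = 36.5894px
Difference: 36.5894 − 26.1120 = 10.4774px

10.48px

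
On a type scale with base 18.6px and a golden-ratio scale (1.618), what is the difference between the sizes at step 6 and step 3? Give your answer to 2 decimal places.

Step 3: 18.6 × 1.618³ = 78.7859px
Step 6: 18.6 × 1.618⁶ = 333.7214px
Difference: 333.7214 − 78.7859 = 254.9355px

254.94px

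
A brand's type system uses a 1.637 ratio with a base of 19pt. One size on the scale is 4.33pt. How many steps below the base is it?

3

1.637ⁿ = 19 / 4.33 = 4.3880
n = ln(4.3880) / ln(1.637) = 1.4789 / 0.4929 ≈ 3.00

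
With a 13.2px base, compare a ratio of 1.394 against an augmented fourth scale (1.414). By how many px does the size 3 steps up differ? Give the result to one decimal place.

At 1.394: 13.2 × 1.394³ = 35.757px
Augmented fourth: 13.2 × 1.414³ = 37.318px
Difference: 37.318 − 35.757 = 1.561px

1.6px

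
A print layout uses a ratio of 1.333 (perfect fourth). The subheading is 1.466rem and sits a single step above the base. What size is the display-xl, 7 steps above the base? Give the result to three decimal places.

8.225rem

1.466 × 1.333⁶ = 1.466 × 5.61023 ≈ 8.225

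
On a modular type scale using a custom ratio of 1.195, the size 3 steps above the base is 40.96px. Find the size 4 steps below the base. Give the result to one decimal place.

11.8px

Moving from step +3 to step -4 is 7 steps down, so divide by r⁷.
40.96 ÷ 1.195⁷ = 40.96 ÷ 3.47997 ≈ 11.770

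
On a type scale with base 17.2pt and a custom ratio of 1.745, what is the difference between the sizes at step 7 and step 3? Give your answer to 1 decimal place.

756.0pt

Step 3: 17.2 × 1.745³ = 91.393pt
Step 7: 17.2 × 1.745⁷ = 847.416pt
Difference: 847.416 − 91.393 = 756.023pt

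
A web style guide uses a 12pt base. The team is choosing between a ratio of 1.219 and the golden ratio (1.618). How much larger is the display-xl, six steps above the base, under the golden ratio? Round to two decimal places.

At 1.219: 12.0 × 1.219⁶ = 39.3735pt
Golden ratio: 12.0 × 1.618⁶ = 215.3041pt
Difference: 215.3041 − 39.3735 = 175.9306pt

175.93pt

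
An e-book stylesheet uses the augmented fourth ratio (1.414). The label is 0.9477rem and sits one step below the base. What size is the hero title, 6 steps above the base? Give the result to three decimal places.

10.711rem

Moving from step -1 to step +6 is 7 steps up, so multiply by r⁷.
0.9477 × 1.414⁷ = 0.9477 × 11.30175 ≈ 10.711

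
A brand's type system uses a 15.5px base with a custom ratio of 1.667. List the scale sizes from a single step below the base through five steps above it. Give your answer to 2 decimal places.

9.30px, 15.50px, 25.84px, 43.07px, 71.80px, 119.69px, 199.53px

Step -1: 15.5 ÷ 1.667 = 9.30
Step 0: 15.5px
Step 1: 15.5 × 1.667 = 25.84
Step 2: 15.5 × 1.667² = 43.07
Step 3: 15.5 × 1.667³ = 71.80
Step 4: 15.5 × 1.667⁴ = 119.69
Step 5: 15.5 × 1.667⁵ = 199.53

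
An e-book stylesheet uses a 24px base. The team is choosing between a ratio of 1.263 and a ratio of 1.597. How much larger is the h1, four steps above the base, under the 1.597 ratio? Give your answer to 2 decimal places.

At 1.263: 24.0 × 1.263⁴ = 61.0695px
At 1.597: 24.0 × 1.597⁴ = 156.1101px
Difference: 156.1101 − 61.0695 = 95.0406px

95.04px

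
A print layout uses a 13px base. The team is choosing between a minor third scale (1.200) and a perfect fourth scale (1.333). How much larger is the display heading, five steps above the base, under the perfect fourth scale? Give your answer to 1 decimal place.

22.4px

Minor third: 13.0 × 1.200⁵ = 32.348px
Perfect fourth: 13.0 × 1.333⁵ = 54.713px
Difference: 54.713 − 32.348 = 22.365px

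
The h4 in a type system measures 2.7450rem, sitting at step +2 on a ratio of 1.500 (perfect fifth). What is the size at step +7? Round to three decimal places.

20.845rem

2.7450 × 1.500⁵ = 2.7450 × 7.59375 ≈ 20.845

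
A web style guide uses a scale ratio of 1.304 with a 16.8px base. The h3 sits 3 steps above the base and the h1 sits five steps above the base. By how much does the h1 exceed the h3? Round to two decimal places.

26.09px

Step 3: 16.8 × 1.304³ = 37.2514px
Step 5: 16.8 × 1.304⁵ = 63.3428px
Difference: 63.3428 − 37.2514 = 26.0914px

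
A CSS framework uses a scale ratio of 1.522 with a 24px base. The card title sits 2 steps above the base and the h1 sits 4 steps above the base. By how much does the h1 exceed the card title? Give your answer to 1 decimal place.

Step 2: 24.0 × 1.522² = 55.596px
Step 4: 24.0 × 1.522⁴ = 128.786px
Difference: 128.786 − 55.596 = 73.190px

73.2px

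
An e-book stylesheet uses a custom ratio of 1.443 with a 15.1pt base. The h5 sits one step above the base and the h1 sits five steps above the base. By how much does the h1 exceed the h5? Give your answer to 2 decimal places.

72.68pt

Step 1: 15.1 × 1.443 = 21.7893pt
Step 5: 15.1 × 1.443⁵ = 94.4732pt
Difference: 94.4732 − 21.7893 = 72.6839pt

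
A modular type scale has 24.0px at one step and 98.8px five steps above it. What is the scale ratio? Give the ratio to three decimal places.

The ratio satisfies 24.0 × r⁵ = 98.8, so r = (98.8 / 24.0)^(1/5).
r = 4.1167^(1/5) ≈ 1.3271

1.327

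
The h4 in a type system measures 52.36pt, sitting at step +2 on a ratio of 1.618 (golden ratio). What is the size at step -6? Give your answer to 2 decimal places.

1.11pt

The gap is -6 − (2) = -8 steps, so the factor is 1.618^-8.
52.36 ÷ 1.618⁸ = 52.36 ÷ 46.97082 ≈ 1.115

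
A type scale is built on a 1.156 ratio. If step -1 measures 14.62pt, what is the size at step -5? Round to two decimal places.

14.62 ÷ 1.156⁴ = 14.62 ÷ 1.78579 ≈ 8.187

8.19pt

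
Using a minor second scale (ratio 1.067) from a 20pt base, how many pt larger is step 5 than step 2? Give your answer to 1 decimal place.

Step 2: 20.0 × 1.067² = 22.770pt
Step 5: 20.0 × 1.067⁵ = 27.660pt
Difference: 27.660 − 22.770 = 4.890pt

4.9pt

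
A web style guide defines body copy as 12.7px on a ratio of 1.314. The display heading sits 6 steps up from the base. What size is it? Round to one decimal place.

65.4px

12.7 × 1.314⁶ = 12.7 × 5.14721 ≈ 65.37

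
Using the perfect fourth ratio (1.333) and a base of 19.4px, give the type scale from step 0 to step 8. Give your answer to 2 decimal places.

Step 0: 19.4px
Step 1: 19.4 × 1.333 = 25.86
Step 2: 19.4 × 1.333² = 34.47
Step 3: 19.4 × 1.333³ = 45.95
Step 4: 19.4 × 1.333⁴ = 61.25
Step 5: 19.4 × 1.333⁵ = 81.65
Step 6: 19.4 × 1.333⁶ = 108.84
Step 7: 19.4 × 1.333⁷ = 145.08
Step 8: 19.4 × 1.333⁸ = 193.39

19.40px, 25.86px, 34.47px, 45.95px, 61.25px, 81.65px, 108.84px, 145.08px, 193.39px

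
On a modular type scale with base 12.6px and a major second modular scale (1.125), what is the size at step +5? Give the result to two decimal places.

22.71px

12.6 × 1.125⁵ = 12.6 × 1.80203 ≈ 22.71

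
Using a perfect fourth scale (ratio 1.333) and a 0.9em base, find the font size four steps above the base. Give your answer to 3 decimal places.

Each step on a modular scale multiplies by the ratio, so the size n steps from the base is base × ratioⁿ.
0.9 × 1.333⁴ = 0.9 × 3.15733 ≈ 2.842

2.842em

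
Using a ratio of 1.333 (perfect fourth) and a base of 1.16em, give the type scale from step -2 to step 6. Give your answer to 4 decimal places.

0.6528em, 0.8702em, 1.1600em, 1.5463em, 2.0612em, 2.7476em, 3.6625em, 4.8821em, 6.5079em

Step -2: 1.16 ÷ 1.333² = 0.6528
Step -1: 1.16 ÷ 1.333 = 0.8702
Step 0: 1.16em
Step 1: 1.16 × 1.333 = 1.5463
Step 2: 1.16 × 1.333² = 2.0612
Step 3: 1.16 × 1.333³ = 2.7476
Step 4: 1.16 × 1.333⁴ = 3.6625
Step 5: 1.16 × 1.333⁵ = 4.8821
Step 6: 1.16 × 1.333⁶ = 6.5079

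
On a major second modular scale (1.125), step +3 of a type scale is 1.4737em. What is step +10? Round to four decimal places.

1.4737 × 1.125⁷ = 1.4737 × 2.28070 ≈ 3.3611

3.3611em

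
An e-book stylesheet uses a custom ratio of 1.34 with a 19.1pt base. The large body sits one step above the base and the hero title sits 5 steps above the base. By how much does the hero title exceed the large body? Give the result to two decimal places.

Step 1: 19.1 × 1.34 = 25.5940pt
Step 5: 19.1 × 1.34⁵ = 82.5196pt
Difference: 82.5196 − 25.5940 = 56.9256pt

56.93pt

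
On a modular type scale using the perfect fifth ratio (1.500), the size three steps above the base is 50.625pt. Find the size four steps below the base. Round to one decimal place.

3.0pt

50.625 ÷ 1.500⁷ = 50.625 ÷ 17.08594 ≈ 2.963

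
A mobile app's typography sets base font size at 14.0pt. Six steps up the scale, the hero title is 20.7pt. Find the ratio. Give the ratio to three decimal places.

1.067

r⁶ = 20.7 / 14.0, so r = (20.7/14.0)^(1/6).
r = 1.4786^(1/6) ≈ 1.0674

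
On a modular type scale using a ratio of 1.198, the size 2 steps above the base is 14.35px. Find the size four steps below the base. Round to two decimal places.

4.85px

14.35 ÷ 1.198⁶ = 14.35 ÷ 2.95625 ≈ 4.854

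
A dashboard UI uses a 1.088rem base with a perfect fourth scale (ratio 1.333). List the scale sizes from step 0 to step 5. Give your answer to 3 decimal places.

Step 0: 1.088rem
Step 1: 1.088 × 1.333 = 1.450
Step 2: 1.088 × 1.333² = 1.933
Step 3: 1.088 × 1.333³ = 2.577
Step 4: 1.088 × 1.333⁴ = 3.435
Step 5: 1.088 × 1.333⁵ = 4.579

1.088rem, 1.450rem, 1.933rem, 2.577rem, 3.435rem, 4.579rem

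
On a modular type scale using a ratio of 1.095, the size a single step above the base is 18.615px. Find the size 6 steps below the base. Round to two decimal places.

9.86px

18.615 ÷ 1.095⁷ = 18.615 ÷ 1.88755 ≈ 9.862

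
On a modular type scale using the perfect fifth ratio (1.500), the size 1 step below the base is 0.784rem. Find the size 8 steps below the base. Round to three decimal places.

The gap is -8 − (-1) = -7 steps, so the factor is 1.500^-7.
0.784 ÷ 1.500⁷ = 0.784 ÷ 17.08594 ≈ 0.046

0.046rem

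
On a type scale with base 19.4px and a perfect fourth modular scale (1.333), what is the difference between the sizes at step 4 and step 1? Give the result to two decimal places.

35.39px

Step 1: 19.4 × 1.333 = 25.8602px
Step 4: 19.4 × 1.333⁴ = 61.2523px
Difference: 61.2523 − 25.8602 = 35.3921px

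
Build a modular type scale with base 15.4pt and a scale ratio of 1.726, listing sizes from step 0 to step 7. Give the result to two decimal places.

Step 0: 15.4pt
Step 1: 15.4 × 1.726 = 26.58
Step 2: 15.4 × 1.726² = 45.88
Step 3: 15.4 × 1.726³ = 79.19
Step 4: 15.4 × 1.726⁴ = 136.67
Step 5: 15.4 × 1.726⁵ = 235.90
Step 6: 15.4 × 1.726⁶ = 407.16
Step 7: 15.4 × 1.726⁷ = 702.76

15.40pt, 26.58pt, 45.88pt, 79.19pt, 136.67pt, 235.90pt, 407.16pt, 702.76pt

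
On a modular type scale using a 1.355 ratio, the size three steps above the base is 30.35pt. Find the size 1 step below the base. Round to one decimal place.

The gap is -1 − (3) = -4 steps, so the factor is 1.355^-4.
30.35 ÷ 1.355⁴ = 30.35 ÷ 3.37099 ≈ 9.003

9.0pt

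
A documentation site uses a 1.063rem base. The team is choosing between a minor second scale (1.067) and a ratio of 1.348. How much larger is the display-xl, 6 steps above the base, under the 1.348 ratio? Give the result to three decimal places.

4.809rem

Minor second: 1.063 × 1.067⁶ = 1.56863rem
At 1.348: 1.063 × 1.348⁶ = 6.37783rem
Difference: 6.37783 − 1.56863 = 4.80920rem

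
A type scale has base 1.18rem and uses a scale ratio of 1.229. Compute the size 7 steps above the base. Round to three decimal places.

Every step multiplies by the scale ratio.
1.18 × 1.229⁷ = 1.18 × 4.23510 ≈ 4.997

4.997rem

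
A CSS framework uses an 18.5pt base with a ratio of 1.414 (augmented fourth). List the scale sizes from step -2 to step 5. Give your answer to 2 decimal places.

9.25pt, 13.08pt, 18.50pt, 26.16pt, 36.99pt, 52.30pt, 73.96pt, 104.57pt

Step -2: 18.5 ÷ 1.414² = 9.25
Step -1: 18.5 ÷ 1.414 = 13.08
Step 0: 18.5pt
Step 1: 18.5 × 1.414 = 26.16
Step 2: 18.5 × 1.414² = 36.99
Step 3: 18.5 × 1.414³ = 52.30
Step 4: 18.5 × 1.414⁴ = 73.96
Step 5: 18.5 × 1.414⁵ = 104.57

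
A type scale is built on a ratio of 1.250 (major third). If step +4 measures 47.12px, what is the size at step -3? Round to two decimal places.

9.88px

The gap is -3 − (4) = -7 steps, so the factor is 1.250^-7.
47.12 ÷ 1.250⁷ = 47.12 ÷ 4.76837 ≈ 9.882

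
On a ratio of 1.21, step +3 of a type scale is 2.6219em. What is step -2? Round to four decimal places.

The gap is -2 − (3) = -5 steps, so the factor is 1.21^-5.
2.6219 ÷ 1.21⁵ = 2.6219 ÷ 2.59374 ≈ 1.0109

1.0109em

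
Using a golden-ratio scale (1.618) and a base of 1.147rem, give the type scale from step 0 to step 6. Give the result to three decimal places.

1.147rem, 1.856rem, 3.003rem, 4.858rem, 7.861rem, 12.719rem, 20.579rem

Step 0: 1.147rem
Step 1: 1.147 × 1.618 = 1.856
Step 2: 1.147 × 1.618² = 3.003
Step 3: 1.147 × 1.618³ = 4.858
Step 4: 1.147 × 1.618⁴ = 7.861
Step 5: 1.147 × 1.618⁵ = 12.719
Step 6: 1.147 × 1.618⁶ = 20.579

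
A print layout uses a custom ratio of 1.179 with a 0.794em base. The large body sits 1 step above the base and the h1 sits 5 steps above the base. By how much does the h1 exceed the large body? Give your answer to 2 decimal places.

Step 1: 0.794 × 1.179 = 0.9361em
Step 5: 0.794 × 1.179⁵ = 1.8088em
Difference: 1.8088 − 0.9361 = 0.8727em

0.87em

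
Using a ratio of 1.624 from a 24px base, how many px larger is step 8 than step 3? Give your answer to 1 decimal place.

Step 3: 24.0 × 1.624³ = 102.794px
Step 8: 24.0 × 1.624⁸ = 1161.180px
Difference: 1161.180 − 102.794 = 1058.386px

1058.4px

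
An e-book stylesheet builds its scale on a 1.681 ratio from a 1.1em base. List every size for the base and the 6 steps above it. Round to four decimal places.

Step 0: 1.1em
Step 1: 1.1 × 1.681 = 1.8491
Step 2: 1.1 × 1.681² = 3.1083
Step 3: 1.1 × 1.681³ = 5.2251
Step 4: 1.1 × 1.681⁴ = 8.7834
Step 5: 1.1 × 1.681⁵ = 14.7649
Step 6: 1.1 × 1.681⁶ = 24.8198

1.1000em, 1.8491em, 3.1083em, 5.2251em, 8.7834em, 14.7649em, 24.8198em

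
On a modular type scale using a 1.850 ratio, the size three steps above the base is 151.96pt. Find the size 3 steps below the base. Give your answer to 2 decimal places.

3.79pt

The gap is -3 − (3) = -6 steps, so the factor is 1.850^-6.
151.96 ÷ 1.850⁶ = 151.96 ÷ 40.08948 ≈ 3.791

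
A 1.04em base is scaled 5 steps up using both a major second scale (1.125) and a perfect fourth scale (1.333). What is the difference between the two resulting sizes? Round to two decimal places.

2.50em

Major second: 1.04 × 1.125⁵ = 1.8741em
Perfect fourth: 1.04 × 1.333⁵ = 4.3771em
Difference: 4.3771 − 1.8741 = 2.5030em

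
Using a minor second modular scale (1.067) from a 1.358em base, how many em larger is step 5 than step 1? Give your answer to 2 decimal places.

0.43em

Step 1: 1.358 × 1.067 = 1.4490em
Step 5: 1.358 × 1.067⁵ = 1.8781em
Difference: 1.8781 − 1.4490 = 0.4291em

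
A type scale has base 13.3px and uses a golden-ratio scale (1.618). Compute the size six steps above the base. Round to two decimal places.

238.63px

Each step on a modular scale multiplies by the ratio, so the size n steps from the base is base × ratioⁿ.
13.3 × 1.618⁶ = 13.3 × 17.94201 ≈ 238.63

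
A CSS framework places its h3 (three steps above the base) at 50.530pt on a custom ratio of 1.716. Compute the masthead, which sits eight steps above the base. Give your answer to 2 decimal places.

50.530 × 1.716⁵ = 50.530 × 14.87943 ≈ 751.858

751.86pt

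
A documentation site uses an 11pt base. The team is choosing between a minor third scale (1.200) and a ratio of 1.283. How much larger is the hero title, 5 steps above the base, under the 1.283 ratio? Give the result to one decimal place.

10.9pt

Minor third: 11.0 × 1.200⁵ = 27.372pt
At 1.283: 11.0 × 1.283⁵ = 38.241pt
Difference: 38.241 − 27.372 = 10.869pt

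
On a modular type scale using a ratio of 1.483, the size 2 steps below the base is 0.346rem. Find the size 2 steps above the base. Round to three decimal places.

1.674rem

0.346 × 1.483⁴ = 0.346 × 4.83687 ≈ 1.674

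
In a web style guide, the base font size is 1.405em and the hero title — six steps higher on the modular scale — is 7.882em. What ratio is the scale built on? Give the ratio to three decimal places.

1.333

r⁶ = 7.882 / 1.405, so r = (7.882/1.405)^(1/6).
r = 5.6100^(1/6) ≈ 1.3330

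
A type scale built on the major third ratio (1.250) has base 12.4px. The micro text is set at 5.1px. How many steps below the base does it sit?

4

1.250ⁿ = 12.4 / 5.1 = 2.4314
n = ln(2.4314) / ln(1.250) = 0.8885 / 0.2231 ≈ 3.98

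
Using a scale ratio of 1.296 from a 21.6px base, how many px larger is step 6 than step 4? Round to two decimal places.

Step 4: 21.6 × 1.296⁴ = 60.9360px
Step 6: 21.6 × 1.296⁶ = 102.3490px
Difference: 102.3490 − 60.9360 = 41.4130px

41.41px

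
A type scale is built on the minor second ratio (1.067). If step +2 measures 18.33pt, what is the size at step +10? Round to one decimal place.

30.8pt

The gap is 10 − (2) = 8 steps, so the factor is 1.067^8.
18.33 × 1.067⁸ = 18.33 × 1.68002 ≈ 30.795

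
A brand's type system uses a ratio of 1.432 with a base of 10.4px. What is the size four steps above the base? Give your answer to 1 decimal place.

43.7px

A modular type scale is a geometric sequence: sizeₙ = base × rⁿ.
10.4 × 1.432⁴ = 10.4 × 4.20506 ≈ 43.73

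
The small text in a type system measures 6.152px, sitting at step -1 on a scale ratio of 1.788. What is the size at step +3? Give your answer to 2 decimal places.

62.88px

The gap is 3 − (-1) = 4 steps, so the factor is 1.788^4.
6.152 × 1.788⁴ = 6.152 × 10.22045 ≈ 62.876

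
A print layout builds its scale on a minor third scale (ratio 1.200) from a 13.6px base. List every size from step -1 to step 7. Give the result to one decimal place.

Step -1: 13.6 ÷ 1.200 = 11.3
Step 0: 13.6px
Step 1: 13.6 × 1.200 = 16.3
Step 2: 13.6 × 1.200² = 19.6
Step 3: 13.6 × 1.200³ = 23.5
Step 4: 13.6 × 1.200⁴ = 28.2
Step 5: 13.6 × 1.200⁵ = 33.8
Step 6: 13.6 × 1.200⁶ = 40.6
Step 7: 13.6 × 1.200⁷ = 48.7

11.3px, 13.6px, 16.3px, 19.6px, 23.5px, 28.2px, 33.8px, 40.6px, 48.7px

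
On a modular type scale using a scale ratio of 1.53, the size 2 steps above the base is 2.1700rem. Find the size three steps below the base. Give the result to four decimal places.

Moving from step +2 to step -3 is 5 steps down, so divide by r⁵.
2.1700 ÷ 1.53⁵ = 2.1700 ÷ 8.38411 ≈ 0.2588

0.2588rem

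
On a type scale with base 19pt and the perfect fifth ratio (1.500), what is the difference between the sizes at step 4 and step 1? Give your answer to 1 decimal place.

67.7pt

Step 1: 19.0 × 1.500 = 28.500pt
Step 4: 19.0 × 1.500⁴ = 96.188pt
Difference: 96.188 − 28.500 = 67.688pt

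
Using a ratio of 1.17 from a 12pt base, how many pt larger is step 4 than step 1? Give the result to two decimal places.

Step 1: 12.0 × 1.17 = 14.0400pt
Step 4: 12.0 × 1.17⁴ = 22.4866pt
Difference: 22.4866 − 14.0400 = 8.4466pt

8.45pt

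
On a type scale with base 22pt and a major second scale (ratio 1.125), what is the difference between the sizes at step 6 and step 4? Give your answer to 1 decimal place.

9.4pt

Step 4: 22.0 × 1.125⁴ = 35.240pt
Step 6: 22.0 × 1.125⁶ = 44.600pt
Difference: 44.600 − 35.240 = 9.360pt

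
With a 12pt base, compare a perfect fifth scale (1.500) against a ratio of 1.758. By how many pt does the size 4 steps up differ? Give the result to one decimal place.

Perfect fifth: 12.0 × 1.500⁴ = 60.750pt
At 1.758: 12.0 × 1.758⁴ = 114.619pt
Difference: 114.619 − 60.750 = 53.869pt

53.9pt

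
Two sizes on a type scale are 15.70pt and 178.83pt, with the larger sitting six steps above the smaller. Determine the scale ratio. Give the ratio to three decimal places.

1.500

The ratio satisfies 15.70 × r⁶ = 178.83, so r = (178.83 / 15.70)^(1/6).
r = 11.3904^(1/6) ≈ 1.5000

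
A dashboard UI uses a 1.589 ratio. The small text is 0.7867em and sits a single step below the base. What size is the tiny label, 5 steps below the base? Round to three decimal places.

0.7867 ÷ 1.589⁴ = 0.7867 ÷ 6.37523 ≈ 0.123

0.123em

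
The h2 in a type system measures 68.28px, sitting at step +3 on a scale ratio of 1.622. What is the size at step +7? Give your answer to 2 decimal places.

The gap is 7 − (3) = 4 steps, so the factor is 1.622^4.
68.28 × 1.622⁴ = 68.28 × 6.92155 ≈ 472.603

472.60px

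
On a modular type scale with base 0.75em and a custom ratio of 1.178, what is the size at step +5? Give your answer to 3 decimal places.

Every step multiplies by the scale ratio.
0.75 × 1.178⁵ = 0.75 × 2.26844 ≈ 1.701

1.701em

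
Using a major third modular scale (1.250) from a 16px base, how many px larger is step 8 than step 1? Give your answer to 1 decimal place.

Step 1: 16.0 × 1.250 = 20.000px
Step 8: 16.0 × 1.250⁸ = 95.367px
Difference: 95.367 − 20.000 = 75.367px

75.4px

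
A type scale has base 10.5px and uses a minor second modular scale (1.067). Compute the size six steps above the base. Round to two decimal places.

15.49px

Each step on a modular scale multiplies by the ratio, so the size n steps from the base is base × ratioⁿ.
10.5 × 1.067⁶ = 10.5 × 1.47566 ≈ 15.49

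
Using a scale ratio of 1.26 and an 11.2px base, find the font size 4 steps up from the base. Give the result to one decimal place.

11.2 × 1.26⁴ = 11.2 × 2.52047 ≈ 28.23

28.2px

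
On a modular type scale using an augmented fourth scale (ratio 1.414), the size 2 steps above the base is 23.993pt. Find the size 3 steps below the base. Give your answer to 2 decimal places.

4.24pt

Moving from step +2 to step -3 is 5 steps down, so divide by r⁵.
23.993 ÷ 1.414⁵ = 23.993 ÷ 5.65258 ≈ 4.245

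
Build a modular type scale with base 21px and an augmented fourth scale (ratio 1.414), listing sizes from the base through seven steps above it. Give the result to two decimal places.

Step 0: 21px
Step 1: 21.0 × 1.414 = 29.69
Step 2: 21.0 × 1.414² = 41.99
Step 3: 21.0 × 1.414³ = 59.37
Step 4: 21.0 × 1.414⁴ = 83.95
Step 5: 21.0 × 1.414⁵ = 118.70
Step 6: 21.0 × 1.414⁶ = 167.85
Step 7: 21.0 × 1.414⁷ = 237.34

21.00px, 29.69px, 41.99px, 59.37px, 83.95px, 118.70px, 167.85px, 237.34px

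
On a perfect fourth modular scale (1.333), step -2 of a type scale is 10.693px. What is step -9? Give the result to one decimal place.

1.4px

10.693 ÷ 1.333⁷ = 10.693 ÷ 7.47844 ≈ 1.430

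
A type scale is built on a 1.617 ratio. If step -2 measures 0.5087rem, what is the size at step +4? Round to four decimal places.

9.0933rem

0.5087 × 1.617⁶ = 0.5087 × 17.87558 ≈ 9.0933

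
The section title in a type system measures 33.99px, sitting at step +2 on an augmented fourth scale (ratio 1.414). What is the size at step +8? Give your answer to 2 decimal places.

271.67px

33.99 × 1.414⁶ = 33.99 × 7.99275 ≈ 271.674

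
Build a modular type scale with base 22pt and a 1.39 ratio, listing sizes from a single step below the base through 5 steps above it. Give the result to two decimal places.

Step -1: 22.0 ÷ 1.39 = 15.83
Step 0: 22pt
Step 1: 22.0 × 1.39 = 30.58
Step 2: 22.0 × 1.39² = 42.51
Step 3: 22.0 × 1.39³ = 59.08
Step 4: 22.0 × 1.39⁴ = 82.13
Step 5: 22.0 × 1.39⁵ = 114.16

15.83pt, 22.00pt, 30.58pt, 42.51pt, 59.08pt, 82.13pt, 114.16pt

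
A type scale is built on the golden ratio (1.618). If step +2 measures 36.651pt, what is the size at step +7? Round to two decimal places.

406.42pt

36.651 × 1.618⁵ = 36.651 × 11.08901 ≈ 406.423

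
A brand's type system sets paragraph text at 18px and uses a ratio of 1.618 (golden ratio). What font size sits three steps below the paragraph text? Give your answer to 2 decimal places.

4.25px

Every step multiplies by the scale ratio.
18.0 ÷ 1.618³ = 18.0 ÷ 4.23580 ≈ 4.25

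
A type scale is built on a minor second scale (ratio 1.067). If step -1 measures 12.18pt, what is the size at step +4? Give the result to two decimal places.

16.84pt

Moving from step -1 to step +4 is 5 steps up, so multiply by r⁵.
12.18 × 1.067⁵ = 12.18 × 1.38300 ≈ 16.845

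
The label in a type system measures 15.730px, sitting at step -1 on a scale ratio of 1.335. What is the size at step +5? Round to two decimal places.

The gap is 5 − (-1) = 6 steps, so the factor is 1.335^6.
15.730 × 1.335⁶ = 15.730 × 5.66093 ≈ 89.046

89.05px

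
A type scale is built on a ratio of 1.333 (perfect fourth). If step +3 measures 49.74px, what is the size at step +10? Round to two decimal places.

49.74 × 1.333⁷ = 49.74 × 7.47844 ≈ 371.978

371.98px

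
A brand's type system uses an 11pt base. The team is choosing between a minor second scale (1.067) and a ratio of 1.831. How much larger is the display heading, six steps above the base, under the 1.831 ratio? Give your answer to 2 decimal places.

398.27pt

Minor second: 11.0 × 1.067⁶ = 16.2323pt
At 1.831: 11.0 × 1.831⁶ = 414.4983pt
Difference: 414.4983 − 16.2323 = 398.2660pt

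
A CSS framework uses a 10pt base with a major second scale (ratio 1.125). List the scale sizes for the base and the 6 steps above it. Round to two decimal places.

Step 0: 10pt
Step 1: 10.0 × 1.125 = 11.25
Step 2: 10.0 × 1.125² = 12.66
Step 3: 10.0 × 1.125³ = 14.24
Step 4: 10.0 × 1.125⁴ = 16.02
Step 5: 10.0 × 1.125⁵ = 18.02
Step 6: 10.0 × 1.125⁶ = 20.27

10.00pt, 11.25pt, 12.66pt, 14.24pt, 16.02pt, 18.02pt, 20.27pt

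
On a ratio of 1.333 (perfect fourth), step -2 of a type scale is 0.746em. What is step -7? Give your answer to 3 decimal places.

The gap is -7 − (-2) = -5 steps, so the factor is 1.333^-5.
0.746 ÷ 1.333⁵ = 0.746 ÷ 4.20873 ≈ 0.177

0.177em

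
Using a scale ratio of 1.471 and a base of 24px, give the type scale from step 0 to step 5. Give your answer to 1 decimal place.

24.0px, 35.3px, 51.9px, 76.4px, 112.4px, 165.3px

Step 0: 24px
Step 1: 24.0 × 1.471 = 35.3
Step 2: 24.0 × 1.471² = 51.9
Step 3: 24.0 × 1.471³ = 76.4
Step 4: 24.0 × 1.471⁴ = 112.4
Step 5: 24.0 × 1.471⁵ = 165.3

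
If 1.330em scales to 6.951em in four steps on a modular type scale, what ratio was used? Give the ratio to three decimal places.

The ratio satisfies 1.330 × r⁴ = 6.951, so r = (6.951 / 1.330)^(1/4).
r = 5.2263^(1/4) ≈ 1.5120

1.512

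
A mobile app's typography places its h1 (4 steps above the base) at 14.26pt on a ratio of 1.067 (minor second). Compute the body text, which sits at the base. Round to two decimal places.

11.00pt

Moving from step +4 to step +0 is 4 steps down, so divide by r⁴.
14.26 ÷ 1.067⁴ = 14.26 ÷ 1.29616 ≈ 11.002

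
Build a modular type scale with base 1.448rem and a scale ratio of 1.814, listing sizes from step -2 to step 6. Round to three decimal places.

Step -2: 1.448 ÷ 1.814² = 0.440
Step -1: 1.448 ÷ 1.814 = 0.798
Step 0: 1.448rem
Step 1: 1.448 × 1.814 = 2.627
Step 2: 1.448 × 1.814² = 4.765
Step 3: 1.448 × 1.814³ = 8.643
Step 4: 1.448 × 1.814⁴ = 15.679
Step 5: 1.448 × 1.814⁵ = 28.442
Step 6: 1.448 × 1.814⁶ = 51.593

0.440rem, 0.798rem, 1.448rem, 2.627rem, 4.765rem, 8.643rem, 15.679rem, 28.442rem, 51.593rem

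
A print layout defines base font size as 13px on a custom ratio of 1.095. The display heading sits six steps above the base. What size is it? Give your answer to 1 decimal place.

22.4px

Every step multiplies by the scale ratio.
13.0 × 1.095⁶ = 13.0 × 1.72379 ≈ 22.41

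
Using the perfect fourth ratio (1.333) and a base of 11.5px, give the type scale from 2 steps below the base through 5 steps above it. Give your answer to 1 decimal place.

Step -2: 11.5 ÷ 1.333² = 6.5
Step -1: 11.5 ÷ 1.333 = 8.6
Step 0: 11.5px
Step 1: 11.5 × 1.333 = 15.3
Step 2: 11.5 × 1.333² = 20.4
Step 3: 11.5 × 1.333³ = 27.2
Step 4: 11.5 × 1.333⁴ = 36.3
Step 5: 11.5 × 1.333⁵ = 48.4

6.5px, 8.6px, 11.5px, 15.3px, 20.4px, 27.2px, 36.3px, 48.4px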